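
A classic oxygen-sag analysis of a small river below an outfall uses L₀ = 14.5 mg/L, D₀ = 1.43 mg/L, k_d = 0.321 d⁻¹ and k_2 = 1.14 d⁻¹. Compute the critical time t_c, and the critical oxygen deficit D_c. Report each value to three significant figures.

At the critical point dD/dt = 0, so k_d L₀ e^(−k_d t) = k_2 D. Substituting D(t) from the Streeter–Phelps equation and solving for t gives
t_c = ln[(k_2/k_d)(1 − D₀(k_2−k_d)/(k_d L₀))] / (k_2−k_d).
Here k_2−k_d = 0.8190 d⁻¹ and 1 − D₀(k_2−k_d)/(k_d L₀) = 1 − 1.43×0.8190/(0.321×14.5) = 0.7484, so
t_c = ln(3.551 × 0.7484) / 0.8190 = 0.9775 / 0.8190 = 1.194 d.
L(t_c) = L₀ e^(−k_d t_c) = 14.5 × 0.6817 = 9.885 mg/L, and at the critical point k_2 D_c = k_d L, so D_c = (0.321/1.14) × 9.885 = 2.783 mg/L.

t_c ≈ 1.19 d; D_c ≈ 2.78 mg/L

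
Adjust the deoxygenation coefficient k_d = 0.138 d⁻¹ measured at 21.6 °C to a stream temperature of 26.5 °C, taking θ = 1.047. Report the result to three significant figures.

k_d(T₂) = k_d(T₁) · θ^(T₂−T₁) = 0.138 × 1.047^(26.5−21.6)
= 0.138 × 1.047^4.90 = 0.138 × 1.252 = 0.1728 d⁻¹.

k_d ≈ 0.173 d⁻¹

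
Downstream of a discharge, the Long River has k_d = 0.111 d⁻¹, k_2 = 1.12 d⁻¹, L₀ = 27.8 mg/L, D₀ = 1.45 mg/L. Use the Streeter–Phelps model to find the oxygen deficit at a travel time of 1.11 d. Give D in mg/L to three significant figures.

D ≈ 2.24 mg/L

k_d L₀/(k_2−k_d) = 0.111×27.8/(1.12−0.111) = 3.086/1.009 = 3.058 mg/L.
e^(−k_d t) = e^(−0.111×1.110) = 0.8841; e^(−k_2 t) = e^(−1.12×1.110) = 0.2885.
D = 3.058 × (0.8841 − 0.2885) + 1.45 × 0.2885 = 1.822 + 0.4183 = 2.240 mg/L.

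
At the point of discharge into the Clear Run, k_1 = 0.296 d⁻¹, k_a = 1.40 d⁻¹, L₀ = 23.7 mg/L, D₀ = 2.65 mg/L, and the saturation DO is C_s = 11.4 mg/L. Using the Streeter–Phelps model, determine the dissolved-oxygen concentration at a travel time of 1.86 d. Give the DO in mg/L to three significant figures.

k_1 L₀/(k_a−k_1) = 0.296×23.7/(1.40−0.296) = 7.015/1.104 = 6.354 mg/L.
e^(−k_1 t) = e^(−0.296×1.860) = 0.5766; e^(−k_a t) = e^(−1.40×1.860) = 0.07398.
D = 6.354 × (0.5766 − 0.07398) + 2.65 × 0.07398 = 3.194 + 0.1960 = 3.390 mg/L.
DO = C_s − D = 11.4 − 3.390 = 8.010 mg/L.

DO ≈ 8.01 mg/L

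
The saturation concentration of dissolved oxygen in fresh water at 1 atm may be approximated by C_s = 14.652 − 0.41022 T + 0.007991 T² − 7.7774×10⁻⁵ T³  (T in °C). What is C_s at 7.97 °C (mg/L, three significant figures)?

C_s ≈ 11.9 mg/L

C_s = 14.652 − 0.41022×7.97 + 0.007991×7.97² − 7.7774×10⁻⁵×7.97³ = 11.85 mg/L.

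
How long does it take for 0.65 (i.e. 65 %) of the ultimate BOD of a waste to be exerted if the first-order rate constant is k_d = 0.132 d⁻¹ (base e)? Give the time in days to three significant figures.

t ≈ 7.95 d

y/L₀ = 1 − e^(−k_d t) = 0.65 ⇒ e^(−k_d t) = 0.350
t = −ln(0.350) / 0.132 = 1.050 / 0.132 = 7.953 d.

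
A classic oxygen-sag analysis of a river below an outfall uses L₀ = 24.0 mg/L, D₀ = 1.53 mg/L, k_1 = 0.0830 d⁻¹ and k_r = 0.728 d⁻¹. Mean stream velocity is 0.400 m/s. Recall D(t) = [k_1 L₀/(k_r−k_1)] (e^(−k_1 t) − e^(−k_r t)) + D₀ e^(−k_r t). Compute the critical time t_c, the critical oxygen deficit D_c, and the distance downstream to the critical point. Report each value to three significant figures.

t_c ≈ 2.31 d; D_c ≈ 2.26 mg/L; x_c ≈ 79.7 km

At the critical point dD/dt = 0, so k_1 L₀ e^(−k_1 t) = k_r D. Substituting D(t) from the Streeter–Phelps equation and solving for t gives
t_c = ln[(k_r/k_1)(1 − D₀(k_r−k_1)/(k_1 L₀))] / (k_r−k_1).
Here k_r−k_1 = 0.6450 d⁻¹ and 1 − D₀(k_r−k_1)/(k_1 L₀) = 1 − 1.53×0.6450/(0.0830×24.0) = 0.5046, so
t_c = ln(8.771 × 0.5046) / 0.6450 = 1.487 / 0.6450 = 2.306 d.
D_c = (k_1/k_r) L₀ e^(−k_1 t_c) = (0.0830/0.728) × 24.0 × e^(−0.0830×2.306) = 0.1140 × 24.0 × 0.8258 = 2.260 mg/L.
x_c = v t_c = 0.400 m/s × 2.306 d × 86400 s/d = 79700 m ≈ 79.7 km.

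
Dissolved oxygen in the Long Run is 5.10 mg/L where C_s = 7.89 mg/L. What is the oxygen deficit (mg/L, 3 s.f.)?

D = C_s − C = 7.89 − 5.10 = 2.79 mg/L.

D ≈ 2.79 mg/L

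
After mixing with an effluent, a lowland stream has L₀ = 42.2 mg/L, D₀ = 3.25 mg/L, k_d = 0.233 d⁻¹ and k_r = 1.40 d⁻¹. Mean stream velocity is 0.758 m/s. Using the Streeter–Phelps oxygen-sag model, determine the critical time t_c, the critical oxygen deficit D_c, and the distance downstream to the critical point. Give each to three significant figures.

t_c = [1/(k_r−k_d)] ln[(k_r/k_d)(1 − D₀(k_r−k_d)/(k_d L₀))]
= [1/(1.40−0.233)] ln[(1.40/0.233)(1 − 3.25×1.167/(0.233×42.2))]
= (1/1.167) ln[6.009 × 0.6143] = 0.8569 × ln(3.691) = 0.8569 × 1.306 = 1.119 d.
L(t_c) = L₀ e^(−k_d t_c) = 42.2 × 0.7705 = 32.51 mg/L, and at the critical point k_r D_c = k_d L, so D_c = (0.233/1.40) × 32.51 = 5.411 mg/L.
x_c = v t_c = 0.758 m/s × 1.119 d × 86400 s/d = 73280 m ≈ 73.3 km.

t_c ≈ 1.12 d; D_c ≈ 5.41 mg/L; x_c ≈ 73.3 km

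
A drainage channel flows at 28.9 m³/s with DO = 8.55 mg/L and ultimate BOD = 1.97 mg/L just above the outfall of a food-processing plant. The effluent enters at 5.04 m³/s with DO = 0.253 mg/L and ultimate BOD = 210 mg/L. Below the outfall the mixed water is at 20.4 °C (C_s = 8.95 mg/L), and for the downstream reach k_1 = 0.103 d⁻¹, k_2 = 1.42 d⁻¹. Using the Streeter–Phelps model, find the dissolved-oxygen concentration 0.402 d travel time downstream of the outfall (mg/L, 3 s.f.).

Mixed DO = (28.9×8.55 + 5.04×0.253)/(28.9+5.04) = 248.4/33.94 = 7.318 mg/L.
Mixed L₀ = (28.9×1.97 + 5.04×210)/(33.94) = 1115/33.94 = 32.86 mg/L.
Initial deficit D₀ = C_s − DO₀ = 8.95 − 7.318 = 1.632 mg/L.
D(0.402) = [0.103×32.86/(1.42−0.103)](e^(−0.103×0.402) − e^(−1.42×0.402)) + 1.632 e^(−1.42×0.402)
= 2.570 × (0.9594 − 0.5651) + 1.632 × 0.5651 = 1.936 mg/L.
DO = 8.95 − 1.936 = 7.014 mg/L.

DO ≈ 7.01 mg/L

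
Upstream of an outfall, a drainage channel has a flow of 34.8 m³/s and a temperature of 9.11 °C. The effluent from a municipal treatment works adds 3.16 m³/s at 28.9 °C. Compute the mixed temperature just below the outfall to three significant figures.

Flow-weighted mixing: C = (Q_r C_r + Q_w C_w)/(Q_r + Q_w)
= (34.8×9.11 + 3.16×28.9)/(34.8 + 3.16) = 408.4/37.96 = 10.76 °C.

10.8 °C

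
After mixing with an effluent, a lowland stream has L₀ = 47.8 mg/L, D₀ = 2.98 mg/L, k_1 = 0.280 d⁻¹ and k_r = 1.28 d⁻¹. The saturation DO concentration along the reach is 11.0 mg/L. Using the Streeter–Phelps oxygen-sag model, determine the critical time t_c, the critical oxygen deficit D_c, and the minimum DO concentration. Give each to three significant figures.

At the critical point dD/dt = 0, so k_1 L₀ e^(−k_1 t) = k_r D. Substituting D(t) from the Streeter–Phelps equation and solving for t gives
t_c = ln[(k_r/k_1)(1 − D₀(k_r−k_1)/(k_1 L₀))] / (k_r−k_1).
Here k_r−k_1 = 1.000 d⁻¹ and 1 − D₀(k_r−k_1)/(k_1 L₀) = 1 − 2.98×1.000/(0.280×47.8) = 0.7773, so
t_c = ln(4.571 × 0.7773) / 1.000 = 1.268 / 1.000 = 1.268 d.
D_c = (k_1/k_r) L₀ e^(−k_1 t_c) = (0.280/1.28) × 47.8 × e^(−0.280×1.268) = 0.2188 × 47.8 × 0.7012 = 7.331 mg/L.
Minimum DO = C_s − D_c = 11.0 − 7.331 = 3.669 mg/L.

t_c ≈ 1.27 d; D_c ≈ 7.33 mg/L; min DO ≈ 3.67 mg/L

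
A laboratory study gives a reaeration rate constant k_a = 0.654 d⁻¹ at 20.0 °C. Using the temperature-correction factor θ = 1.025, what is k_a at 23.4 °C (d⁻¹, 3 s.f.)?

k_a ≈ 0.711 d⁻¹

k_a(T₂) = k_a(T₁) · θ^(T₂−T₁) = 0.654 × 1.025^(23.4−20.0)
= 0.654 × 1.025^3.40 = 0.654 × 1.088 = 0.7113 d⁻¹.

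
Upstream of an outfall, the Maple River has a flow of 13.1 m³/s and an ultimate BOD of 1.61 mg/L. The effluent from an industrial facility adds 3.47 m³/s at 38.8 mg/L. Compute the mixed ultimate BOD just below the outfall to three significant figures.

Flow-weighted mixing: C = (Q_r C_r + Q_w C_w)/(Q_r + Q_w)
= (13.1×1.61 + 3.47×38.8)/(13.1 + 3.47) = 155.7/16.57 = 9.398 mg/L.

9.40 mg/L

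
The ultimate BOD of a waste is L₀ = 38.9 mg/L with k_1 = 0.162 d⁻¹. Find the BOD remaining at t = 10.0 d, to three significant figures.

L ≈ 7.70 mg/L

L_t = L₀ e^(−k_1 t) = 38.9 × e^(−0.162×10.0) = 38.9 × 0.1979 = 7.698 mg/L.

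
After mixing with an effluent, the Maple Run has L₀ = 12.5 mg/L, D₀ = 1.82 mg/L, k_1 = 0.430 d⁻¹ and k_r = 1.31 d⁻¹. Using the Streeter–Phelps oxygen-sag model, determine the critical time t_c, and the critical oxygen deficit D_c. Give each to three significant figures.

At the critical point dD/dt = 0, so k_1 L₀ e^(−k_1 t) = k_r D. Substituting D(t) from the Streeter–Phelps equation and solving for t gives
t_c = ln[(k_r/k_1)(1 − D₀(k_r−k_1)/(k_1 L₀))] / (k_r−k_1).
Here k_r−k_1 = 0.8800 d⁻¹ and 1 − D₀(k_r−k_1)/(k_1 L₀) = 1 − 1.82×0.8800/(0.430×12.5) = 0.7020, so
t_c = ln(3.047 × 0.7020) / 0.8800 = 0.7602 / 0.8800 = 0.8639 d.
D_c = (k_1/k_r) L₀ e^(−k_1 t_c) = (0.430/1.31) × 12.5 × e^(−0.430×0.8639) = 0.3282 × 12.5 × 0.6897 = 2.830 mg/L.

t_c ≈ 0.864 d; D_c ≈ 2.83 mg/L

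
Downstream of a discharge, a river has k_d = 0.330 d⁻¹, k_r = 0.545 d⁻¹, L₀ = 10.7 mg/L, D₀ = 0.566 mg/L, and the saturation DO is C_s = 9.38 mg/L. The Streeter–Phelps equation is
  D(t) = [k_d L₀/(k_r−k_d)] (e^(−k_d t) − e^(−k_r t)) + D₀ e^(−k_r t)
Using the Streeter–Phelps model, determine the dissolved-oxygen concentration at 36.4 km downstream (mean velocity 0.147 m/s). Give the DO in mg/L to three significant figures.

Travel time t = x/v = 36.4 km / (0.147 m/s) = 36400 m / 0.147 m/s = 247600 s = 2.866 d.
k_d L₀/(k_r−k_d) = 0.330×10.7/(0.545−0.330) = 3.531/0.2150 = 16.42 mg/L.
e^(−k_d t) = e^(−0.330×2.866) = 0.3884; e^(−k_r t) = e^(−0.545×2.866) = 0.2097.
D = 16.42 × (0.3884 − 0.2097) + 0.566 × 0.2097 = 2.934 + 0.1187 = 3.053 mg/L.
DO = C_s − D = 9.38 − 3.053 = 6.327 mg/L.

DO ≈ 6.33 mg/L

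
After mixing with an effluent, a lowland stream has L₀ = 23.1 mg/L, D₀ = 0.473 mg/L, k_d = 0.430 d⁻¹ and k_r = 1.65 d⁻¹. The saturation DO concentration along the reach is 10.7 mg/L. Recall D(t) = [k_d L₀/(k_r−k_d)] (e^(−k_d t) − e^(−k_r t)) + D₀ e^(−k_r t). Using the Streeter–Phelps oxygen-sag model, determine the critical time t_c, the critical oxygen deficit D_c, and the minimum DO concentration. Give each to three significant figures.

t_c = [1/(k_r−k_d)] ln[(k_r/k_d)(1 − D₀(k_r−k_d)/(k_d L₀))]
= [1/(1.65−0.430)] ln[(1.65/0.430)(1 − 0.473×1.220/(0.430×23.1))]
= (1/1.220) ln[3.837 × 0.9419] = 0.8197 × ln(3.614) = 0.8197 × 1.285 = 1.053 d.
D_c = (k_d/k_r) L₀ e^(−k_d t_c) = (0.430/1.65) × 23.1 × e^(−0.430×1.053) = 0.2606 × 23.1 × 0.6358 = 3.828 mg/L.
Minimum DO = C_s − D_c = 10.7 − 3.828 = 6.872 mg/L.

t_c ≈ 1.05 d; D_c ≈ 3.83 mg/L; min DO ≈ 6.87 mg/L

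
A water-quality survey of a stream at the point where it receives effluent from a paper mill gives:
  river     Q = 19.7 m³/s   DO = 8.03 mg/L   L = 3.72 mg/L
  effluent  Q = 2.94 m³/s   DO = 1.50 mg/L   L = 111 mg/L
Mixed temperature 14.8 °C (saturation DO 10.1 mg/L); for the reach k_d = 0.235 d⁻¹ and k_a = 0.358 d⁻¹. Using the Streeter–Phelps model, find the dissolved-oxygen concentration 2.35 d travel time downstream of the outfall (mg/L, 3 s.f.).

Mixed DO = (19.7×8.03 + 2.94×1.50)/(19.7+2.94) = 162.6/22.64 = 7.182 mg/L.
Mixed L₀ = (19.7×3.72 + 2.94×111)/(22.64) = 399.6/22.64 = 17.65 mg/L.
Initial deficit D₀ = C_s − DO₀ = 10.1 − 7.182 = 2.918 mg/L.
D(2.35) = [0.235×17.65/(0.358−0.235)](e^(−0.235×2.35) − e^(−0.358×2.35)) + 2.918 e^(−0.358×2.35)
= 33.72 × (0.5757 − 0.4311) + 2.918 × 0.4311 = 6.131 mg/L.
DO = 10.1 − 6.131 = 3.969 mg/L.

DO ≈ 3.97 mg/L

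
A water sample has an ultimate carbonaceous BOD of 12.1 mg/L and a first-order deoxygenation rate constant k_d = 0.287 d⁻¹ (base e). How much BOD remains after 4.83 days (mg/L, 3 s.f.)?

L_t = L₀ e^(−k_d t) = 12.1 × e^(−0.287×4.83) = 12.1 × 0.2500 = 3.025 mg/L.

L ≈ 3.03 mg/L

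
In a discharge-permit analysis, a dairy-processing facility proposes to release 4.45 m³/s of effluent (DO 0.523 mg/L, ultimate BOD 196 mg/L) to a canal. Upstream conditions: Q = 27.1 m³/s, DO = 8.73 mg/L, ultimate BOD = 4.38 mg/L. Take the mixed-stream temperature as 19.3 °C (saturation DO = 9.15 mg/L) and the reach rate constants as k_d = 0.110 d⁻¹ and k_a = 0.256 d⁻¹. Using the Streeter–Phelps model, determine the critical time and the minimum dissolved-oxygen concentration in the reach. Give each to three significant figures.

Mixed DO = (27.1×8.73 + 4.45×0.523)/(27.1+4.45) = 238.9/31.55 = 7.572 mg/L.
Mixed L₀ = (27.1×4.38 + 4.45×196)/(31.55) = 990.9/31.55 = 31.41 mg/L.
Initial deficit D₀ = C_s − DO₀ = 9.15 − 7.572 = 1.578 mg/L.
t_c = (1/0.1460) ln[(0.256/0.110)(1 − 1.578×0.1460/(0.110×31.41))] = 6.849 × ln(2.172) = 5.313 d.
D_c = (0.110/0.256) × 31.41 × e^(−0.110×5.313) = 0.4297 × 31.41 × 0.5574 = 7.523 mg/L.
Minimum DO = 9.15 − 7.523 = 1.627 mg/L.

t_c ≈ 5.31 d; minimum DO ≈ 1.63 mg/L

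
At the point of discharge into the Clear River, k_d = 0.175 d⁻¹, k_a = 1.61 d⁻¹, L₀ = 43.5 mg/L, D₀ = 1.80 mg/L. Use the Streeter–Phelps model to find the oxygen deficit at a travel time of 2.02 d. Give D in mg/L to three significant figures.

D ≈ 3.59 mg/L

k_d L₀/(k_a−k_d) = 0.175×43.5/(1.61−0.175) = 7.612/1.435 = 5.305 mg/L.
e^(−k_d t) = e^(−0.175×2.020) = 0.7022; e^(−k_a t) = e^(−1.61×2.020) = 0.03869.
D = 5.305 × (0.7022 − 0.03869) + 1.80 × 0.03869 = 3.520 + 0.06964 = 3.590 mg/L.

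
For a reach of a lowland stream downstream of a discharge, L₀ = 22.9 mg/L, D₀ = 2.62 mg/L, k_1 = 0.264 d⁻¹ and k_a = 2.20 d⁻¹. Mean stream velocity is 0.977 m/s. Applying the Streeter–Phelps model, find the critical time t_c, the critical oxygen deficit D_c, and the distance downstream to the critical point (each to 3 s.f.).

At the critical point dD/dt = 0, so k_1 L₀ e^(−k_1 t) = k_a D. Substituting D(t) from the Streeter–Phelps equation and solving for t gives
t_c = ln[(k_a/k_1)(1 − D₀(k_a−k_1)/(k_1 L₀))] / (k_a−k_1).
Here k_a−k_1 = 1.936 d⁻¹ and 1 − D₀(k_a−k_1)/(k_1 L₀) = 1 − 2.62×1.936/(0.264×22.9) = 0.1610, so
t_c = ln(8.333 × 0.1610) / 1.936 = 0.2938 / 1.936 = 0.1518 d.
D_c = (k_1/k_a) L₀ e^(−k_1 t_c) = (0.264/2.20) × 22.9 × e^(−0.264×0.1518) = 0.1200 × 22.9 × 0.9607 = 2.640 mg/L.
x_c = v t_c = 0.977 m/s × 0.1518 d × 86400 s/d = 12810 m ≈ 12.8 km.

t_c ≈ 0.152 d; D_c ≈ 2.64 mg/L; x_c ≈ 12.8 km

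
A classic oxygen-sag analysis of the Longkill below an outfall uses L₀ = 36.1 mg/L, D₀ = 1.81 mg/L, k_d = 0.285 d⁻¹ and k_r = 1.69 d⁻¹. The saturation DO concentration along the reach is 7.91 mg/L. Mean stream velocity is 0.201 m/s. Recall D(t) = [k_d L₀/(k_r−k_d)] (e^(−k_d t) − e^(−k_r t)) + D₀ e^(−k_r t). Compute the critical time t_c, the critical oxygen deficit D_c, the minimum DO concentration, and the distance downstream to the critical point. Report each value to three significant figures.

t_c ≈ 1.06 d; D_c ≈ 4.49 mg/L; min DO ≈ 3.42 mg/L; x_c ≈ 18.5 km

t_c = [1/(k_r−k_d)] ln[(k_r/k_d)(1 − D₀(k_r−k_d)/(k_d L₀))]
= [1/(1.69−0.285)] ln[(1.69/0.285)(1 − 1.81×1.405/(0.285×36.1))]
= (1/1.405) ln[5.930 × 0.7528] = 0.7117 × ln(4.464) = 0.7117 × 1.496 = 1.065 d.
D_c = (k_d/k_r) L₀ e^(−k_d t_c) = (0.285/1.69) × 36.1 × e^(−0.285×1.065) = 0.1686 × 36.1 × 0.7382 = 4.494 mg/L.
Minimum DO = C_s − D_c = 7.91 − 4.494 = 3.416 mg/L.
x_c = v t_c = 0.201 m/s × 1.065 d × 86400 s/d = 18490 m ≈ 18.5 km.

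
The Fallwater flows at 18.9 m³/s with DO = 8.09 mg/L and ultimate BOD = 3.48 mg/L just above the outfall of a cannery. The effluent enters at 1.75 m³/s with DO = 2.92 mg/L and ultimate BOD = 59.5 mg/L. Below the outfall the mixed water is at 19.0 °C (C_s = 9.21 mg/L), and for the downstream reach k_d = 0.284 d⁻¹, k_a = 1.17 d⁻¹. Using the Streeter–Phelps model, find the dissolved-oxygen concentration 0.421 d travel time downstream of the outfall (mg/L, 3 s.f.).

Mixed DO = (18.9×8.09 + 1.75×2.92)/(18.9+1.75) = 158.0/20.65 = 7.652 mg/L.
Mixed L₀ = (18.9×3.48 + 1.75×59.5)/(20.65) = 169.9/20.65 = 8.227 mg/L.
Initial deficit D₀ = C_s − DO₀ = 9.21 − 7.652 = 1.558 mg/L.
D(0.421) = [0.284×8.227/(1.17−0.284)](e^(−0.284×0.421) − e^(−1.17×0.421)) + 1.558 e^(−1.17×0.421)
= 2.637 × (0.8873 − 0.6111) + 1.558 × 0.6111 = 1.681 mg/L.
DO = 9.21 − 1.681 = 7.529 mg/L.

DO ≈ 7.53 mg/L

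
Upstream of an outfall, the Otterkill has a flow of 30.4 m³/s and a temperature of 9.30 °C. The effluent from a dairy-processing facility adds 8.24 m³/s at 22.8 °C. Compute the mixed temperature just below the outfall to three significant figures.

Flow-weighted mixing: C = (Q_r C_r + Q_w C_w)/(Q_r + Q_w)
= (30.4×9.30 + 8.24×22.8)/(30.4 + 8.24) = 470.6/38.64 = 12.18 °C.

12.2 °C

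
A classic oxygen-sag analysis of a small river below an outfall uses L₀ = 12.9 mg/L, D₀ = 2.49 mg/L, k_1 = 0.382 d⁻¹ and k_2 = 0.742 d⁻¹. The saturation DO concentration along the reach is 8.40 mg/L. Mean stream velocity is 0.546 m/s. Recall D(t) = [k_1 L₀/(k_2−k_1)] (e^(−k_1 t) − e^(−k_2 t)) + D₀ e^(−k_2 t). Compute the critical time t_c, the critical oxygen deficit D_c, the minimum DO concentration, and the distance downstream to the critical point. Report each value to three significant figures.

At the critical point dD/dt = 0, so k_1 L₀ e^(−k_1 t) = k_2 D. Substituting D(t) from the Streeter–Phelps equation and solving for t gives
t_c = ln[(k_2/k_1)(1 − D₀(k_2−k_1)/(k_1 L₀))] / (k_2−k_1).
Here k_2−k_1 = 0.3600 d⁻¹ and 1 − D₀(k_2−k_1)/(k_1 L₀) = 1 − 2.49×0.3600/(0.382×12.9) = 0.8181, so
t_c = ln(1.942 × 0.8181) / 0.3600 = 0.4631 / 0.3600 = 1.287 d.
D_c = (k_1/k_2) L₀ e^(−k_1 t_c) = (0.382/0.742) × 12.9 × e^(−0.382×1.287) = 0.5148 × 12.9 × 0.6117 = 4.063 mg/L.
Minimum DO = C_s − D_c = 8.40 − 4.063 = 4.337 mg/L.
x_c = v t_c = 0.546 m/s × 1.287 d × 86400 s/d = 60690 m ≈ 60.7 km.

t_c ≈ 1.29 d; D_c ≈ 4.06 mg/L; min DO ≈ 4.34 mg/L; x_c ≈ 60.7 km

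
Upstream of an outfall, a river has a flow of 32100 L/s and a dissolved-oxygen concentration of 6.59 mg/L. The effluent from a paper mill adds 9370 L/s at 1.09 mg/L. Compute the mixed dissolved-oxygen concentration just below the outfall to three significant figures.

Flow-weighted mixing: C = (Q_r C_r + Q_w C_w)/(Q_r + Q_w)
= (32100×6.59 + 9370×1.09)/(32100 + 9370) = 221800/41470 = 5.347 mg/L.

5.35 mg/L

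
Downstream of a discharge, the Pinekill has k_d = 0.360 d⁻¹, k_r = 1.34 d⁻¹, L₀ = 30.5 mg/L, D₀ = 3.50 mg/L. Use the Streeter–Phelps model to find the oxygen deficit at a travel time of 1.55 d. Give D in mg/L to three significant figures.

k_d L₀/(k_r−k_d) = 0.360×30.5/(1.34−0.360) = 10.98/0.9800 = 11.20 mg/L.
e^(−k_d t) = e^(−0.360×1.550) = 0.5724; e^(−k_r t) = e^(−1.34×1.550) = 0.1253.
D = 11.20 × (0.5724 − 0.1253) + 3.50 × 0.1253 = 5.009 + 0.4386 = 5.447 mg/L.

D ≈ 5.45 mg/L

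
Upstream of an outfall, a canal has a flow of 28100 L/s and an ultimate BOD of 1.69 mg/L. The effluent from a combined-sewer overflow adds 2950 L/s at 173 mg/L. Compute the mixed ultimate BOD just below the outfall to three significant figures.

Flow-weighted mixing: C = (Q_r C_r + Q_w C_w)/(Q_r + Q_w)
= (28100×1.69 + 2950×173)/(28100 + 2950) = 557800/31050 = 17.97 mg/L.

18.0 mg/L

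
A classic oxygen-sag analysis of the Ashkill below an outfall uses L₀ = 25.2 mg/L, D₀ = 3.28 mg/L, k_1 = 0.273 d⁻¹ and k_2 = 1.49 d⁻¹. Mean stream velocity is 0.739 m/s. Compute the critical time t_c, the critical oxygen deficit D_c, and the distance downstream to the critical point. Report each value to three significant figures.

t_c = [1/(k_2−k_1)] ln[(k_2/k_1)(1 − D₀(k_2−k_1)/(k_1 L₀))]
= [1/(1.49−0.273)] ln[(1.49/0.273)(1 − 3.28×1.217/(0.273×25.2))]
= (1/1.217) ln[5.458 × 0.4198] = 0.8217 × ln(2.291) = 0.8217 × 0.8290 = 0.6812 d.
D_c = (k_1/k_2) L₀ e^(−k_1 t_c) = (0.273/1.49) × 25.2 × e^(−0.273×0.6812) = 0.1832 × 25.2 × 0.8303 = 3.834 mg/L.
x_c = v t_c = 0.739 m/s × 0.6812 d × 86400 s/d = 43490 m ≈ 43.5 km.

t_c ≈ 0.681 d; D_c ≈ 3.83 mg/L; x_c ≈ 43.5 km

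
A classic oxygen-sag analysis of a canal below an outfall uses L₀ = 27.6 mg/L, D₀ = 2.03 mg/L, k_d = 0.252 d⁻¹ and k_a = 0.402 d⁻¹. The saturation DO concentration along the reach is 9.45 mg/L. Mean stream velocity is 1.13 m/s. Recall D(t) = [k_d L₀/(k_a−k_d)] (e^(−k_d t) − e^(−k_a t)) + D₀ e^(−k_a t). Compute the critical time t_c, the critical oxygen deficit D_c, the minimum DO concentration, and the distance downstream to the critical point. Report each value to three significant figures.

t_c ≈ 2.82 d; D_c ≈ 8.51 mg/L; min DO ≈ 0.939 mg/L; x_c ≈ 275 km

With k_a/k_d = 1.595 and 1 − D₀(k_a−k_d)/(k_d L₀) = 0.9562,
t_c = ln(1.595 × 0.9562) / (0.402 − 0.252) = ln(1.525) / 0.1500 = 0.4223/0.1500 = 2.815 d.
L(t_c) = L₀ e^(−k_d t_c) = 27.6 × 0.4919 = 13.58 mg/L, and at the critical point k_a D_c = k_d L, so D_c = (0.252/0.402) × 13.58 = 8.511 mg/L.
Minimum DO = C_s − D_c = 9.45 − 8.511 = 0.9386 mg/L.
x_c = v t_c = 1.13 m/s × 2.815 d × 86400 s/d = 274800 m ≈ 275 km.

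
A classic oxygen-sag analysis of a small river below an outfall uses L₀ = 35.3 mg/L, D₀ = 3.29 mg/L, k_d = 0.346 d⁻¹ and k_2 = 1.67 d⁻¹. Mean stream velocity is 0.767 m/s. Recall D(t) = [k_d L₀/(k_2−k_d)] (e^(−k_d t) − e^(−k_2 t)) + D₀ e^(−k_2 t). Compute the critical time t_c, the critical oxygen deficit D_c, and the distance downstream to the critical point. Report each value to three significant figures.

t_c ≈ 0.856 d; D_c ≈ 5.44 mg/L; x_c ≈ 56.7 km

With k_2/k_d = 4.827 and 1 − D₀(k_2−k_d)/(k_d L₀) = 0.6434,
t_c = ln(4.827 × 0.6434) / (1.67 − 0.346) = ln(3.105) / 1.324 = 1.133/1.324 = 0.8558 d.
L(t_c) = L₀ e^(−k_d t_c) = 35.3 × 0.7437 = 26.25 mg/L, and at the critical point k_2 D_c = k_d L, so D_c = (0.346/1.67) × 26.25 = 5.439 mg/L.
x_c = v t_c = 0.767 m/s × 0.8558 d × 86400 s/d = 56710 m ≈ 56.7 km.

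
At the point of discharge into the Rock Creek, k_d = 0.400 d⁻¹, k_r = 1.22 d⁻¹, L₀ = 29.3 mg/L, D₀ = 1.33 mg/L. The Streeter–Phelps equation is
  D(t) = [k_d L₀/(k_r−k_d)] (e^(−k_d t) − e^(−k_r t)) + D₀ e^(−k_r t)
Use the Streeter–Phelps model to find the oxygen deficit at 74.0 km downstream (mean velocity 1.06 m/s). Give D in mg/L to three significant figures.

D ≈ 5.51 mg/L

Travel time t = x/v = 74.0 km / (1.06 m/s) = 74000 m / 1.06 m/s = 69810 s = 0.8080 d.
k_d L₀/(k_r−k_d) = 0.400×29.3/(1.22−0.400) = 11.72/0.8200 = 14.29 mg/L.
e^(−k_d t) = e^(−0.400×0.8080) = 0.7238; e^(−k_r t) = e^(−1.22×0.8080) = 0.3732.
D = 14.29 × (0.7238 − 0.3732) + 1.33 × 0.3732 = 5.012 + 0.4963 = 5.508 mg/L.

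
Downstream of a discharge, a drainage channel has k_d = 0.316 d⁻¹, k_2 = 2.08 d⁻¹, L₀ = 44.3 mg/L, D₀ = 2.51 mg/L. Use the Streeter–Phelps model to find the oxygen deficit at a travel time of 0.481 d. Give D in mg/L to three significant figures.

k_d L₀/(k_2−k_d) = 0.316×44.3/(2.08−0.316) = 14.00/1.764 = 7.936 mg/L.
e^(−k_d t) = e^(−0.316×0.4810) = 0.8590; e^(−k_2 t) = e^(−2.08×0.4810) = 0.3677.
D = 7.936 × (0.8590 − 0.3677) + 2.51 × 0.3677 = 3.899 + 0.9229 = 4.822 mg/L.

D ≈ 4.82 mg/L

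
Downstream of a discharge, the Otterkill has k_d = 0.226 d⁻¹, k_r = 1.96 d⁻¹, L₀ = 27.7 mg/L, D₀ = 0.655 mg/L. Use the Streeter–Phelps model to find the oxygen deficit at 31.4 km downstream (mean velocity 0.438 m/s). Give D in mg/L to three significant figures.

D ≈ 2.41 mg/L

Travel time t = x/v = 31.4 km / (0.438 m/s) = 31400 m / 0.438 m/s = 71690 s = 0.8297 d.
k_d L₀/(k_r−k_d) = 0.226×27.7/(1.96−0.226) = 6.260/1.734 = 3.610 mg/L.
e^(−k_d t) = e^(−0.226×0.8297) = 0.8290; e^(−k_r t) = e^(−1.96×0.8297) = 0.1967.
D = 3.610 × (0.8290 − 0.1967) + 0.655 × 0.1967 = 2.283 + 0.1288 = 2.412 mg/L.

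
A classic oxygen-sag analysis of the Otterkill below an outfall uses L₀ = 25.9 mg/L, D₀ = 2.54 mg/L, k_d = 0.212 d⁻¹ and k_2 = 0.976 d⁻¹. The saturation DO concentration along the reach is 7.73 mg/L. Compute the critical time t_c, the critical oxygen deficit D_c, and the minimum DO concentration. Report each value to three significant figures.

With k_2/k_d = 4.604 and 1 − D₀(k_2−k_d)/(k_d L₀) = 0.6466,
t_c = ln(4.604 × 0.6466) / (0.976 − 0.212) = ln(2.977) / 0.7640 = 1.091/0.7640 = 1.428 d.
D_c = (k_d/k_2) L₀ e^(−k_d t_c) = (0.212/0.976) × 25.9 × e^(−0.212×1.428) = 0.2172 × 25.9 × 0.7388 = 4.157 mg/L.
Minimum DO = C_s − D_c = 7.73 − 4.157 = 3.573 mg/L.

t_c ≈ 1.43 d; D_c ≈ 4.16 mg/L; min DO ≈ 3.57 mg/L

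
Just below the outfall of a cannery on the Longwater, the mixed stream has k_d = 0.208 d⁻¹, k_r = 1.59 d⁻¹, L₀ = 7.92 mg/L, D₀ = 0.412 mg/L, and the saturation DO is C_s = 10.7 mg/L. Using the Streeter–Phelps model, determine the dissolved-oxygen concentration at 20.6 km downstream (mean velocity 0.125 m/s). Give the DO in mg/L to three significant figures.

DO ≈ 9.94 mg/L

Travel time t = x/v = 20.6 km / (0.125 m/s) = 20600 m / 0.125 m/s = 164800 s = 1.907 d.
k_d L₀/(k_r−k_d) = 0.208×7.92/(1.59−0.208) = 1.647/1.382 = 1.192 mg/L.
e^(−k_d t) = e^(−0.208×1.907) = 0.6725; e^(−k_r t) = e^(−1.59×1.907) = 0.04818.
D = 1.192 × (0.6725 − 0.04818) + 0.412 × 0.04818 = 0.7442 + 0.01985 = 0.7641 mg/L.
DO = C_s − D = 10.7 − 0.7641 = 9.936 mg/L.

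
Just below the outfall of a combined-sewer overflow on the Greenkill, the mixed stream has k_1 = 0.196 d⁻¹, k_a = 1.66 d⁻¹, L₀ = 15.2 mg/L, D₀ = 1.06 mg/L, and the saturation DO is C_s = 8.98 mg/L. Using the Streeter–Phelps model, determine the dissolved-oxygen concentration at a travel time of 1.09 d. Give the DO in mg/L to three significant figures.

k_1 L₀/(k_a−k_1) = 0.196×15.2/(1.66−0.196) = 2.979/1.464 = 2.035 mg/L.
e^(−k_1 t) = e^(−0.196×1.090) = 0.8076; e^(−k_a t) = e^(−1.66×1.090) = 0.1638.
D = 2.035 × (0.8076 − 0.1638) + 1.06 × 0.1638 = 1.310 + 0.1736 = 1.484 mg/L.
DO = C_s − D = 8.98 − 1.484 = 7.496 mg/L.

DO ≈ 7.50 mg/L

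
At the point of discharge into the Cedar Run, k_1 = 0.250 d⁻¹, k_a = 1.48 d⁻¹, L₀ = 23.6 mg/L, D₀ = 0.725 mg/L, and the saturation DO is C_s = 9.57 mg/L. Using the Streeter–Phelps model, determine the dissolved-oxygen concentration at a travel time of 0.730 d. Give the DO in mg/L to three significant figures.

DO ≈ 6.96 mg/L

k_1 L₀/(k_a−k_1) = 0.250×23.6/(1.48−0.250) = 5.900/1.230 = 4.797 mg/L.
e^(−k_1 t) = e^(−0.250×0.7300) = 0.8332; e^(−k_a t) = e^(−1.48×0.7300) = 0.3395.
D = 4.797 × (0.8332 − 0.3395) + 0.725 × 0.3395 = 2.368 + 0.2461 = 2.614 mg/L.
DO = C_s − D = 9.57 − 2.614 = 6.956 mg/L.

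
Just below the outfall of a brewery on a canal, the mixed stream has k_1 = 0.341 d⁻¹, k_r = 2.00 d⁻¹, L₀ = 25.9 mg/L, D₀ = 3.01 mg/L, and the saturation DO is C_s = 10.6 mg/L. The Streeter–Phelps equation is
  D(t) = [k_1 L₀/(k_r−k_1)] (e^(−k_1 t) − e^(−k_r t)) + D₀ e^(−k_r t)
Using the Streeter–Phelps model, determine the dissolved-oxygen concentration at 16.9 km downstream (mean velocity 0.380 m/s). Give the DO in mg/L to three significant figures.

Travel time t = x/v = 16.9 km / (0.380 m/s) = 16900 m / 0.380 m/s = 44470 s = 0.5147 d.
k_1 L₀/(k_r−k_1) = 0.341×25.9/(2.00−0.341) = 8.832/1.659 = 5.324 mg/L.
e^(−k_1 t) = e^(−0.341×0.5147) = 0.8390; e^(−k_r t) = e^(−2.00×0.5147) = 0.3572.
D = 5.324 × (0.8390 − 0.3572) + 3.01 × 0.3572 = 2.565 + 1.075 = 3.640 mg/L.
DO = C_s − D = 10.6 − 3.640 = 6.960 mg/L.

DO ≈ 6.96 mg/L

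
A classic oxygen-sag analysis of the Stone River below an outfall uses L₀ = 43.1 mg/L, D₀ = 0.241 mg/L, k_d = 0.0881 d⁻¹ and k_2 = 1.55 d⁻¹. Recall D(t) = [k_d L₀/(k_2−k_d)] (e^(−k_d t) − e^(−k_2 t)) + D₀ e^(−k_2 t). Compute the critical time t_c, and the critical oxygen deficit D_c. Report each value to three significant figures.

t_c ≈ 1.89 d; D_c ≈ 2.07 mg/L

At the critical point dD/dt = 0, so k_d L₀ e^(−k_d t) = k_2 D. Substituting D(t) from the Streeter–Phelps equation and solving for t gives
t_c = ln[(k_2/k_d)(1 − D₀(k_2−k_d)/(k_d L₀))] / (k_2−k_d).
Here k_2−k_d = 1.462 d⁻¹ and 1 − D₀(k_2−k_d)/(k_d L₀) = 1 − 0.241×1.462/(0.0881×43.1) = 0.9072, so
t_c = ln(17.59 × 0.9072) / 1.462 = 2.770 / 1.462 = 1.895 d.
L(t_c) = L₀ e^(−k_d t_c) = 43.1 × 0.8462 = 36.47 mg/L, and at the critical point k_2 D_c = k_d L, so D_c = (0.0881/1.55) × 36.47 = 2.073 mg/L.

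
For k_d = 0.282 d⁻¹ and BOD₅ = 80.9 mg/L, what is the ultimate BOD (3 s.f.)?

L₀ ≈ 107 mg/L

BOD₅ = L₀(1 − e^(−5k_d)) ⇒ L₀ = BOD₅ / (1 − e^(−5×0.282))
= 80.9 / (1 − 0.2441) = 80.9 / 0.7559 = 107.0 mg/L.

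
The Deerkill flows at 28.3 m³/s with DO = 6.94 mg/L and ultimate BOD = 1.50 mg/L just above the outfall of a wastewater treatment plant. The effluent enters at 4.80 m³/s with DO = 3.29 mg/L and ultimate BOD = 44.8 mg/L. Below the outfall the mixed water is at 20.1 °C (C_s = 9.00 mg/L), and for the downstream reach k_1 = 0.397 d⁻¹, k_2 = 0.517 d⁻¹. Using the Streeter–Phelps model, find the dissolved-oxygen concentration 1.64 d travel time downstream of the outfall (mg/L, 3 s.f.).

Mixed DO = (28.3×6.94 + 4.80×3.29)/(28.3+4.80) = 212.2/33.10 = 6.411 mg/L.
Mixed L₀ = (28.3×1.50 + 4.80×44.8)/(33.10) = 257.5/33.10 = 7.779 mg/L.
Initial deficit D₀ = C_s − DO₀ = 9.00 − 6.411 = 2.589 mg/L.
D(1.64) = [0.397×7.779/(0.517−0.397)](e^(−0.397×1.64) − e^(−0.517×1.64)) + 2.589 e^(−0.517×1.64)
= 25.74 × (0.5215 − 0.4283) + 2.589 × 0.4283 = 3.507 mg/L.
DO = 9.00 − 3.507 = 5.493 mg/L.

DO ≈ 5.49 mg/L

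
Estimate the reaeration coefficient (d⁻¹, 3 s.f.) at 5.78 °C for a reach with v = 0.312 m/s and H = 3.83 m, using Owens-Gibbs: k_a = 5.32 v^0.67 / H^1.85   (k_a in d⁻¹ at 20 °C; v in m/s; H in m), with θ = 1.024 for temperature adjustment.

k_a ≈ 0.145 d⁻¹

k_a(20) = 5.32 × 0.312^0.67 / 3.83^1.85 = 5.32 × 0.4582 / 11.99 = 0.2033 d⁻¹.
k_a(5.78) = 0.2033 × 1.024^(5.78−20) = 0.2033 × 0.7137 = 0.1451 d⁻¹.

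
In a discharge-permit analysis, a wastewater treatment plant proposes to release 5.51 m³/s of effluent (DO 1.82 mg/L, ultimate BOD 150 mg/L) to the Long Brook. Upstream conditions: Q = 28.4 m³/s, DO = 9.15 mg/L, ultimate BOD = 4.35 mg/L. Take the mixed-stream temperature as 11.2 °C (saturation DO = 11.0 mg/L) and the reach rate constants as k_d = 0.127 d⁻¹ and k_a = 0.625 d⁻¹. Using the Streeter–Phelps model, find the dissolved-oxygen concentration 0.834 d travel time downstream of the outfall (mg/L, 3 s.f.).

DO ≈ 7.01 mg/L

Mixed DO = (28.4×9.15 + 5.51×1.82)/(28.4+5.51) = 269.9/33.91 = 7.959 mg/L.
Mixed L₀ = (28.4×4.35 + 5.51×150)/(33.91) = 950.0/33.91 = 28.02 mg/L.
Initial deficit D₀ = C_s − DO₀ = 11.0 − 7.959 = 3.041 mg/L.
D(0.834) = [0.127×28.02/(0.625−0.127)](e^(−0.127×0.834) − e^(−0.625×0.834)) + 3.041 e^(−0.625×0.834)
= 7.145 × (0.8995 − 0.5938) + 3.041 × 0.5938 = 3.990 mg/L.
DO = 11.0 − 3.990 = 7.010 mg/L.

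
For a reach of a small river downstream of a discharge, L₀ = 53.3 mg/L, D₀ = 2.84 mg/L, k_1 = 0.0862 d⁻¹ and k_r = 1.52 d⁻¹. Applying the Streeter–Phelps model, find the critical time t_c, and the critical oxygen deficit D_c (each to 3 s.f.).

t_c ≈ 0.485 d; D_c ≈ 2.90 mg/L

With k_r/k_1 = 17.63 and 1 − D₀(k_r−k_1)/(k_1 L₀) = 0.1137,
t_c = ln(17.63 × 0.1137) / (1.52 − 0.0862) = ln(2.005) / 1.434 = 0.6958/1.434 = 0.4853 d.
L(t_c) = L₀ e^(−k_1 t_c) = 53.3 × 0.9590 = 51.12 mg/L, and at the critical point k_r D_c = k_1 L, so D_c = (0.0862/1.52) × 51.12 = 2.899 mg/L.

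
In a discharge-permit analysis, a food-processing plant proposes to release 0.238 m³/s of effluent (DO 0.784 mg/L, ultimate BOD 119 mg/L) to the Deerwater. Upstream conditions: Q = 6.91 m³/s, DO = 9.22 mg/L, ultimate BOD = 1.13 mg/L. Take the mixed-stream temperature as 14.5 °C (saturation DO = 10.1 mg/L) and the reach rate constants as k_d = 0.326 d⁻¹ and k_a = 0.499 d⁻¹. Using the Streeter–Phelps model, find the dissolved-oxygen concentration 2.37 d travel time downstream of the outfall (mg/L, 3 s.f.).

DO ≈ 8.26 mg/L

Mixed DO = (6.91×9.22 + 0.238×0.784)/(6.91+0.238) = 63.90/7.148 = 8.939 mg/L.
Mixed L₀ = (6.91×1.13 + 0.238×119)/(7.148) = 36.13/7.148 = 5.055 mg/L.
Initial deficit D₀ = C_s − DO₀ = 10.1 − 8.939 = 1.161 mg/L.
D(2.37) = [0.326×5.055/(0.499−0.326)](e^(−0.326×2.37) − e^(−0.499×2.37)) + 1.161 e^(−0.499×2.37)
= 9.525 × (0.4618 − 0.3065) + 1.161 × 0.3065 = 1.835 mg/L.
DO = 10.1 − 1.835 = 8.265 mg/L.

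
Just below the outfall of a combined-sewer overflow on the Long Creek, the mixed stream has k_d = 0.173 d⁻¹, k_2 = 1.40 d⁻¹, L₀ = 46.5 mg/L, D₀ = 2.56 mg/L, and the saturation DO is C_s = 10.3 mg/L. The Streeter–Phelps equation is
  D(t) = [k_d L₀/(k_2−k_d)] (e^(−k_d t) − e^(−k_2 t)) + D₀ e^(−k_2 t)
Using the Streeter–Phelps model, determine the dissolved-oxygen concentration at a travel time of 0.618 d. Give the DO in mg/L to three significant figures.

DO ≈ 6.09 mg/L

k_d L₀/(k_2−k_d) = 0.173×46.5/(1.40−0.173) = 8.044/1.227 = 6.556 mg/L.
e^(−k_d t) = e^(−0.173×0.6180) = 0.8986; e^(−k_2 t) = e^(−1.40×0.6180) = 0.4210.
D = 6.556 × (0.8986 − 0.4210) + 2.56 × 0.4210 = 3.131 + 1.078 = 4.209 mg/L.
DO = C_s − D = 10.3 − 4.209 = 6.091 mg/L.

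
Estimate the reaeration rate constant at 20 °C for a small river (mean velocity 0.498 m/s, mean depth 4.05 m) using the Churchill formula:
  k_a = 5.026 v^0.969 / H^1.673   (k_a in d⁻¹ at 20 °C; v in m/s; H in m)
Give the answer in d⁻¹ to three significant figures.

k_a ≈ 0.246 d⁻¹

k_a = 5.026 × 0.498^0.969 / 4.05^1.673 = 5.026 × 0.5089 / 10.38 = 0.2464 d⁻¹.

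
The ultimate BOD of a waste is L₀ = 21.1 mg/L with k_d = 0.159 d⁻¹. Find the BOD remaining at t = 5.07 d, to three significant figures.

L ≈ 9.42 mg/L

L_t = L₀ e^(−k_d t) = 21.1 × e^(−0.159×5.07) = 21.1 × 0.4466 = 9.423 mg/L.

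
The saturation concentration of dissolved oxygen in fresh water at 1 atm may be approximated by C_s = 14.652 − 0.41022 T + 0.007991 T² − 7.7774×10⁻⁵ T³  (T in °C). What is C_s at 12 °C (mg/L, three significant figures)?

C_s ≈ 10.7 mg/L

C_s = 14.652 − 0.41022×12 + 0.007991×12² − 7.7774×10⁻⁵×12³ = 10.75 mg/L.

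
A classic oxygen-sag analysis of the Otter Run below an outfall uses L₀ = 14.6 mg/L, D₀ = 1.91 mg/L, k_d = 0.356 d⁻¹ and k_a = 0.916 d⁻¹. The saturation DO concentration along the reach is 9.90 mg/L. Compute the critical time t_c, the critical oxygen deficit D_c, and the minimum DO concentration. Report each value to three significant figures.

t_c ≈ 1.28 d; D_c ≈ 3.60 mg/L; min DO ≈ 6.30 mg/L

At the critical point dD/dt = 0, so k_d L₀ e^(−k_d t) = k_a D. Substituting D(t) from the Streeter–Phelps equation and solving for t gives
t_c = ln[(k_a/k_d)(1 − D₀(k_a−k_d)/(k_d L₀))] / (k_a−k_d).
Here k_a−k_d = 0.5600 d⁻¹ and 1 − D₀(k_a−k_d)/(k_d L₀) = 1 − 1.91×0.5600/(0.356×14.6) = 0.7942, so
t_c = ln(2.573 × 0.7942) / 0.5600 = 0.7147 / 0.5600 = 1.276 d.
D_c = (k_d/k_a) L₀ e^(−k_d t_c) = (0.356/0.916) × 14.6 × e^(−0.356×1.276) = 0.3886 × 14.6 × 0.6349 = 3.602 mg/L.
Minimum DO = C_s − D_c = 9.90 − 3.602 = 6.298 mg/L.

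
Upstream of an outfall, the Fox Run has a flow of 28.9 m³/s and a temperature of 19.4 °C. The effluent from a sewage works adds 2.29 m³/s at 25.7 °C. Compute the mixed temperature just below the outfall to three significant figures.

19.9 °C

Flow-weighted mixing: C = (Q_r C_r + Q_w C_w)/(Q_r + Q_w)
= (28.9×19.4 + 2.29×25.7)/(28.9 + 2.29) = 619.5/31.19 = 19.86 °C.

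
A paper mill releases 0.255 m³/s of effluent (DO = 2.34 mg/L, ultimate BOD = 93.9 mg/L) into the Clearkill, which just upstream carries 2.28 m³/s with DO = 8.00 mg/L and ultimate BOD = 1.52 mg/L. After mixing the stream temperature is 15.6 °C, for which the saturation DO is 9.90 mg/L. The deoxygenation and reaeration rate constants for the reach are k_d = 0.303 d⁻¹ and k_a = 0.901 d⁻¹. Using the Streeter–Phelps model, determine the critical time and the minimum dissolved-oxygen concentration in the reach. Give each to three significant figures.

Mixed DO = (2.28×8.00 + 0.255×2.34)/(2.28+0.255) = 18.84/2.535 = 7.431 mg/L.
Mixed L₀ = (2.28×1.52 + 0.255×93.9)/(2.535) = 27.41/2.535 = 10.81 mg/L.
Initial deficit D₀ = C_s − DO₀ = 9.90 − 7.431 = 2.469 mg/L.
t_c = (1/0.5980) ln[(0.901/0.303)(1 − 2.469×0.5980/(0.303×10.81))] = 1.672 × ln(1.633) = 0.8204 d.
D_c = (0.303/0.901) × 10.81 × e^(−0.303×0.8204) = 0.3363 × 10.81 × 0.7799 = 2.836 mg/L.
Minimum DO = 9.90 − 2.836 = 7.064 mg/L.

t_c ≈ 0.820 d; minimum DO ≈ 7.06 mg/L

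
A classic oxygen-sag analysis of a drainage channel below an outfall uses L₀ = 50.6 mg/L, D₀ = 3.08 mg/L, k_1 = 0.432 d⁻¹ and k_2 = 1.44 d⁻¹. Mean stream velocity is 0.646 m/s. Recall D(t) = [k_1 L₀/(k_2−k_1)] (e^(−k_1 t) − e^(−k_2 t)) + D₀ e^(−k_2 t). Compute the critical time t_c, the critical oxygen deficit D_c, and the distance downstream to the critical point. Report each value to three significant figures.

t_c ≈ 1.04 d; D_c ≈ 9.68 mg/L; x_c ≈ 58.2 km

At the critical point dD/dt = 0, so k_1 L₀ e^(−k_1 t) = k_2 D. Substituting D(t) from the Streeter–Phelps equation and solving for t gives
t_c = ln[(k_2/k_1)(1 − D₀(k_2−k_1)/(k_1 L₀))] / (k_2−k_1).
Here k_2−k_1 = 1.008 d⁻¹ and 1 − D₀(k_2−k_1)/(k_1 L₀) = 1 − 3.08×1.008/(0.432×50.6) = 0.8580, so
t_c = ln(3.333 × 0.8580) / 1.008 = 1.051 / 1.008 = 1.042 d.
D_c = (k_1/k_2) L₀ e^(−k_1 t_c) = (0.432/1.44) × 50.6 × e^(−0.432×1.042) = 0.3000 × 50.6 × 0.6374 = 9.676 mg/L.
x_c = v t_c = 0.646 m/s × 1.042 d × 86400 s/d = 58180 m ≈ 58.2 km.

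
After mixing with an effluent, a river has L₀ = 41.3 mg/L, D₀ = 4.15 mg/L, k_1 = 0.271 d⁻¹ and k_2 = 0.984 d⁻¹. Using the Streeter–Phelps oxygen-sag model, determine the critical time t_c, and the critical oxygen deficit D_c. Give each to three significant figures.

t_c ≈ 1.38 d; D_c ≈ 7.83 mg/L

With k_2/k_1 = 3.631 and 1 − D₀(k_2−k_1)/(k_1 L₀) = 0.7356,
t_c = ln(3.631 × 0.7356) / (0.984 − 0.271) = ln(2.671) / 0.7130 = 0.9825/0.7130 = 1.378 d.
L(t_c) = L₀ e^(−k_1 t_c) = 41.3 × 0.6884 = 28.43 mg/L, and at the critical point k_2 D_c = k_1 L, so D_c = (0.271/0.984) × 28.43 = 7.830 mg/L.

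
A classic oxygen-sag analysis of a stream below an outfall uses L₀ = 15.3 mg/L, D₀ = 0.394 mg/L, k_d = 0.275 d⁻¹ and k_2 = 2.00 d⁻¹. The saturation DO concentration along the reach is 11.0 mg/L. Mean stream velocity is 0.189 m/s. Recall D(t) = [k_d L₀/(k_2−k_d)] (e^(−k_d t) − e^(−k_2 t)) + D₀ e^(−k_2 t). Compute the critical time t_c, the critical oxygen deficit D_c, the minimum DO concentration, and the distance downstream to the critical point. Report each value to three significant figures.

At the critical point dD/dt = 0, so k_d L₀ e^(−k_d t) = k_2 D. Substituting D(t) from the Streeter–Phelps equation and solving for t gives
t_c = ln[(k_2/k_d)(1 − D₀(k_2−k_d)/(k_d L₀))] / (k_2−k_d).
Here k_2−k_d = 1.725 d⁻¹ and 1 − D₀(k_2−k_d)/(k_d L₀) = 1 − 0.394×1.725/(0.275×15.3) = 0.8385, so
t_c = ln(7.273 × 0.8385) / 1.725 = 1.808 / 1.725 = 1.048 d.
D_c = (k_d/k_2) L₀ e^(−k_d t_c) = (0.275/2.00) × 15.3 × e^(−0.275×1.048) = 0.1375 × 15.3 × 0.7496 = 1.577 mg/L.
Minimum DO = C_s − D_c = 11.0 − 1.577 = 9.423 mg/L.
x_c = v t_c = 0.189 m/s × 1.048 d × 86400 s/d = 17110 m ≈ 17.1 km.

t_c ≈ 1.05 d; D_c ≈ 1.58 mg/L; min DO ≈ 9.42 mg/L; x_c ≈ 17.1 km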